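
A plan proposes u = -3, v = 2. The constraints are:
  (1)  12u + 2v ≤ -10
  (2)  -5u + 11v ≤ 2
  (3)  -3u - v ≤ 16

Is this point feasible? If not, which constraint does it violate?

Constraint (2): -5u + 11v = 37, which is not ≤ 2. All other constraints are satisfied.

not feasible — violates (2)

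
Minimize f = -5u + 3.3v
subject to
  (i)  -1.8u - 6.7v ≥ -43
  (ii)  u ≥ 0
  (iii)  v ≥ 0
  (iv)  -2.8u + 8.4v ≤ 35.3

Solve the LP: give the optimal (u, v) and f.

u = 215/9, v = 0, minimum f = -1075/9

The optimum lies where -1.8u - 6.7v = -43 and v = 0.
Solving simultaneously gives u = 215/9, v = 0.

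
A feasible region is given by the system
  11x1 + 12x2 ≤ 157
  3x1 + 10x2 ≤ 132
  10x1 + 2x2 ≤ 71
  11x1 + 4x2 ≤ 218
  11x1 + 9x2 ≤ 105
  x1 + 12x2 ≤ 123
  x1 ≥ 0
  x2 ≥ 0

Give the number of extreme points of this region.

5

The feasible vertices (each the meet of two boundaries and inside every other half-plane) are:
  (429/68, 269/68)
  (71/10, 0)
  (51/41, 416/41)
  (0, 41/4)
  (0, 0)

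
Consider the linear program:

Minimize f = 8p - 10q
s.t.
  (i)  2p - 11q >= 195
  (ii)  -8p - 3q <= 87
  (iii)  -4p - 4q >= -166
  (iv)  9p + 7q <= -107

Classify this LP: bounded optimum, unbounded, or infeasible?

bounded optimum

Extreme points and f = 8p - 10q:
  (-186/47, -867/47) → f = 7182/47
  (188/113, -1969/113) → f = 21194/113
The feasible region has finitely many vertices and no improving ray; the minimum is 7182/47 at (-186/47, -867/47).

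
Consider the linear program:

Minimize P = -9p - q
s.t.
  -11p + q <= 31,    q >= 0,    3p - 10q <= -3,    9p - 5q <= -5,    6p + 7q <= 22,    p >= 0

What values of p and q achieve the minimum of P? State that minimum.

Extreme points and P = -9p - q:
  (25/31, 76/31) → P = -301/31
  (0, 1) → P = -1
  (0, 22/7) → P = -22/7

p = 25/31, q = 76/31, minimum P = -301/31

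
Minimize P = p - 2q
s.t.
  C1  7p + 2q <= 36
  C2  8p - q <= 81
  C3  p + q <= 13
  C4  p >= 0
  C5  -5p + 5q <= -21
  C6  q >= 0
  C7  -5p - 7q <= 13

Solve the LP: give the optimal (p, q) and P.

Extreme points and P = p - 2q:
  (74/15, 11/15) → P = 52/15
  (36/7, 0) → P = 36/7
  (21/5, 0) → P = 21/5

At the optimal vertex, 7p + 2q = 36 and -5p + 5q = -21.
Solving simultaneously gives p = 74/15, q = 11/15.

p = 74/15, q = 11/15, minimum P = 52/15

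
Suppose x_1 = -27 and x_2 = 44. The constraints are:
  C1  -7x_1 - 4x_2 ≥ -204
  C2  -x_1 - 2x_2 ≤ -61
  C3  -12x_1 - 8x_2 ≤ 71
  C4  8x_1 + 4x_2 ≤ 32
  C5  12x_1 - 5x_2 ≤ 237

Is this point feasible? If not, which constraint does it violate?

feasible

C1: 13 ≥ -204 ✓
C2: -61 ≤ -61 ✓
C3: -28 ≤ 71 ✓
C4: -40 ≤ 32 ✓
C5: -544 ≤ 237 ✓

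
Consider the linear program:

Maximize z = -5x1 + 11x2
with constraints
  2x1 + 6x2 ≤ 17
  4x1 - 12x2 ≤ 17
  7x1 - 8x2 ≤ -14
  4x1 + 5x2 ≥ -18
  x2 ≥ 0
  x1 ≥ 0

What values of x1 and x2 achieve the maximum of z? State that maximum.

Feasible corners and z = -5x1 + 11x2:
  (26/29, 147/58) → z = 1357/58
  (0, 17/6) → z = 187/6
  (0, 7/4) → z = 77/4

The optimum lies where 2x1 + 6x2 = 17 and x1 = 0.
Solving simultaneously gives x1 = 0, x2 = 17/6.

x1 = 0, x2 = 17/6, maximum z = 187/6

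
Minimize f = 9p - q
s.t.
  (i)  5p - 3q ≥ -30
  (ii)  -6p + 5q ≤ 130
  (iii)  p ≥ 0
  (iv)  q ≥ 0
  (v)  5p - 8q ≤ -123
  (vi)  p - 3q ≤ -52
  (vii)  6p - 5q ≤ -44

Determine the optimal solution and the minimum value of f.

p = 11/2, q = 115/6, minimum f = 91/3

Extreme points and f = 9p - q:
  (240/7, 470/7) → f = 1690/7
  (11/2, 115/6) → f = 91/3
  (47/7, 137/7) → f = 286/7
  (263/23, 518/23) → f = 1849/23
The feasible region is unbounded (it extends along (5, 6)), but f strictly increases along every unbounded feasible direction, so there is no improving ray and the minimum is attained at a vertex.

The optimum lies where 5p - 3q = -30 and p - 3q = -52.
Solving simultaneously gives p = 11/2, q = 115/6.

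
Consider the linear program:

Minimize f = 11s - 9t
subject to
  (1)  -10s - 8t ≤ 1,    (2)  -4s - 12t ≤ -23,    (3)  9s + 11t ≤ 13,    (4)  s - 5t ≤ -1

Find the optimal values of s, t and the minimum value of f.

Extreme points and f = 11s - 9t:
  (-49/22, 117/44) → f = -2131/44
  (-115/38, 139/38) → f = -1258/19
  (-97/64, 155/64) → f = -1231/32

s = -115/38, t = 139/38, minimum f = -1258/19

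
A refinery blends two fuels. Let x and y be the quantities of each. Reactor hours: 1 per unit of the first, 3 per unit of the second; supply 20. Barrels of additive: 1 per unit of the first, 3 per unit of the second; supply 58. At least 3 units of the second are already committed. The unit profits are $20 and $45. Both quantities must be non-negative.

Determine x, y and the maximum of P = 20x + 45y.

x = 11, y = 3, maximum P = 355

Extreme points and P = 20x + 45y:
  (0, 20/3) → P = 300
  (0, 3) → P = 135
  (11, 3) → P = 355

The binding constraints are x + 3y = 20 and y = 3.
Solving simultaneously gives x = 11, y = 3.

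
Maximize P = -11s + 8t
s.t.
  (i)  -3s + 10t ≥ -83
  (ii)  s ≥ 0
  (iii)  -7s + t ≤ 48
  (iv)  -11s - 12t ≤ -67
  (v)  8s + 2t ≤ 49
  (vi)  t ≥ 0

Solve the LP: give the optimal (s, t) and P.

Extreme points and P = -11s + 8t:
  (0, 67/12) → P = 134/3
  (0, 49/2) → P = 196
  (67/11, 0) → P = -67
  (49/8, 0) → P = -539/8

s = 0, t = 49/2, maximum P = 196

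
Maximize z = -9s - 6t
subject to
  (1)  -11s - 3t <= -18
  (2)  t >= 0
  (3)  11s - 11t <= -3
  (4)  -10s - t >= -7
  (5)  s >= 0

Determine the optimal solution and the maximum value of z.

Corner points and z = -9s - 6t:
  (3/19, 103/19) → z = -645/19
  (0, 6) → z = -36
  (0, 7) → z = -42

s = 3/19, t = 103/19, maximum z = -645/19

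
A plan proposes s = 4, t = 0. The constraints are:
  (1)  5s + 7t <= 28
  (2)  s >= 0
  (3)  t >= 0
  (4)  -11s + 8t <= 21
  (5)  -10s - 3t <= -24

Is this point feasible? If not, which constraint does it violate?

(1): 20 ≤ 28 ✓
(2): 4 ≥ 0 ✓
(3): 0 ≥ 0 ✓
(4): -44 ≤ 21 ✓
(5): -40 ≤ -24 ✓

feasible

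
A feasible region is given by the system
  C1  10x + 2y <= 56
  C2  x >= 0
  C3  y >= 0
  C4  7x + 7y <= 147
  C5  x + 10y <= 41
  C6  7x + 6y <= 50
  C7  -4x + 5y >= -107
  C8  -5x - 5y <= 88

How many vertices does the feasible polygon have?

5

Intersecting each pair of boundary lines and keeping only the points that satisfy every inequality leaves:
  (28/5, 0)
  (118/23, 54/23)
  (0, 0)
  (0, 41/10)
  (127/32, 237/64)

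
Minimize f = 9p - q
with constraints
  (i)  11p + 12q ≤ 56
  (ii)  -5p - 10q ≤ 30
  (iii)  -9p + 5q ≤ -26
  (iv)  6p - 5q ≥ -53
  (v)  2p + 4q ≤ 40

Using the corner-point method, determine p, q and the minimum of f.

p = 22/23, q = -80/23, minimum f = 278/23

Corner points and f = 9p - q:
  (92/5, -61/5) → f = 889/5
  (592/163, 218/163) → f = 5110/163
  (22/23, -80/23) → f = 278/23

The optimum lies where -5p - 10q = 30 and -9p + 5q = -26.
Solving simultaneously gives p = 22/23, q = -80/23.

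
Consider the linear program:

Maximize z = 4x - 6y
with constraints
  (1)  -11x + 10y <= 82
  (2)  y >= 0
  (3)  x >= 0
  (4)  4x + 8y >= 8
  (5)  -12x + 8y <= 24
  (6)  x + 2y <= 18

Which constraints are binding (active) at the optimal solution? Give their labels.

Vertices and z = 4x - 6y:
  (2, 0) → z = 8
  (18, 0) → z = 72
  (0, 1) → z = -6
  (0, 3) → z = -18
  (3, 15/2) → z = -33

The maximum is at (18, 0). Substituting into each constraint, equality holds for (2) and (6); the remaining constraints have slack.

(2) and (6)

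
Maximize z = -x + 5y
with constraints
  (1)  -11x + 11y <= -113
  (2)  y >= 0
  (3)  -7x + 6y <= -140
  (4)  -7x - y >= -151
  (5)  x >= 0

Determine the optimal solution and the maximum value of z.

Extreme points and z = -x + 5y:
  (20, 0) → z = -20
  (151/7, 0) → z = -151/7
  (1046/49, 11/7) → z = -661/49

At the optimal vertex, -7x + 6y = -140 and -7x - y = -151.
Solving simultaneously gives x = 1046/49, y = 11/7.

x = 1046/49, y = 11/7, maximum z = -661/49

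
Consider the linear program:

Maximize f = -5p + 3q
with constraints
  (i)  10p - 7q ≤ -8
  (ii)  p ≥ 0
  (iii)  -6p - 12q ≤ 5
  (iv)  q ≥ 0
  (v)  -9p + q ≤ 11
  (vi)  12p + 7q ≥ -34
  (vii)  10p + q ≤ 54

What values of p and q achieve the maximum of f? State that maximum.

p = 43/19, q = 596/19, maximum f = 1573/19

Vertices and f = -5p + 3q:
  (0, 8/7) → f = 24/7
  (37/8, 31/4) → f = 1/8
  (0, 11) → f = 33
  (43/19, 596/19) → f = 1573/19

The optimum lies where -9p + q = 11 and 10p + q = 54.
Solving simultaneously gives p = 43/19, q = 596/19.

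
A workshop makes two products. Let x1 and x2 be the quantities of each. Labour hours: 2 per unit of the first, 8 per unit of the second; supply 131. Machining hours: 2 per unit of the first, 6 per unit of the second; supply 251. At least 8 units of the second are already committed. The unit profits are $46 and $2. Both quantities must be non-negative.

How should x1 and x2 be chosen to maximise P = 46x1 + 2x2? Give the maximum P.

x1 = 67/2, x2 = 8, maximum P = 1557

Vertices and P = 46x1 + 2x2:
  (0, 131/8) → P = 131/4
  (0, 8) → P = 16
  (67/2, 8) → P = 1557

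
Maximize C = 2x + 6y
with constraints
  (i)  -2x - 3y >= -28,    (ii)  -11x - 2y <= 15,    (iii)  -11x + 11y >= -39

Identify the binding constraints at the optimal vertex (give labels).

Corner points and C = 2x + 6y:
  (-101/29, 338/29) → C = 1826/29
  (85/11, 46/11) → C = 446/11
  (-87/143, -54/13) → C = -3738/143

The maximum is at (-101/29, 338/29). Substituting into each constraint, equality holds for (i) and (ii); the remaining constraints have slack.

(i) and (ii)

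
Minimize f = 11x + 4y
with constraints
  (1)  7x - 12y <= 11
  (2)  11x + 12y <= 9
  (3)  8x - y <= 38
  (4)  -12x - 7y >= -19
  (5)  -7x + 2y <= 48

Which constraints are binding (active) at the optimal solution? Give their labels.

(1) and (5)

Corner points and f = 11x + 4y:
  (10/9, -29/108) → f = 301/27
  (-299/35, -59/10) → f = -823/7
  (-279/53, 591/106) → f = -1887/53

The minimum is at (-299/35, -59/10). Substituting into each constraint, equality holds for (1) and (5); the remaining constraints have slack.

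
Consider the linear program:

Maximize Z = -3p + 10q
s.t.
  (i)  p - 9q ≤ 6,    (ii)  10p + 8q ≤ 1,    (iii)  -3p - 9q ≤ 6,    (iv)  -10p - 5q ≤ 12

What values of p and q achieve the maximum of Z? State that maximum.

p = -101/30, q = 13/3, maximum Z = 1603/30

Extreme points and Z = -3p + 10q:
  (57/98, -59/98) → Z = -761/98
  (0, -2/3) → Z = -20/3
  (-101/30, 13/3) → Z = 1603/30
  (-26/25, -8/25) → Z = -2/25

The optimum lies where 10p + 8q = 1 and -10p - 5q = 12.
Solving simultaneously gives p = -101/30, q = 13/3.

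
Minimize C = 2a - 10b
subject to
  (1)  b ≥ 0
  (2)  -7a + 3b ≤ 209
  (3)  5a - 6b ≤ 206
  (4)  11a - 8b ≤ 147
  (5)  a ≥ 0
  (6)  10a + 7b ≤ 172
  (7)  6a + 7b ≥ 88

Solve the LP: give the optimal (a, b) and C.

a = 0, b = 172/7, minimum C = -1720/7

The optimum lies where a = 0 and 10a + 7b = 172.
Solving simultaneously gives a = 0, b = 172/7.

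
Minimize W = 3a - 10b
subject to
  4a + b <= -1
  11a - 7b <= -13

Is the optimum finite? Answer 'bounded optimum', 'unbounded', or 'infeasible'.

unbounded

From the feasible point (-20/39, 41/39), moving in the direction (-1, 4) keeps every constraint satisfied while W decreases without bound.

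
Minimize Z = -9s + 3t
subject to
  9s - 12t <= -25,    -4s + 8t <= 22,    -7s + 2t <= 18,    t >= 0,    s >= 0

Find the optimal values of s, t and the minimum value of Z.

s = 8/3, t = 49/12, minimum Z = -47/4

Feasible corners and Z = -9s + 3t:
  (8/3, 49/12) → Z = -47/4
  (0, 25/12) → Z = 25/4
  (0, 11/4) → Z = 33/4

The optimum lies where 9s - 12t = -25 and -4s + 8t = 22.
Solving simultaneously gives s = 8/3, t = 49/12.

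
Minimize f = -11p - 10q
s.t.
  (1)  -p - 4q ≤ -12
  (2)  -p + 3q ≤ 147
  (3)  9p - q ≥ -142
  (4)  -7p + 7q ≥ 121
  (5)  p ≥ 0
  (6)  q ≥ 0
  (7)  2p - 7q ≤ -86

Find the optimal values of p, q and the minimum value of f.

p = 333/7, q = 454/7, minimum f = -8203/7

Extreme points and f = -11p - 10q:
  (333/7, 454/7) → f = -8203/7
  (0, 49) → f = -490
  (0, 121/7) → f = -1210/7

The optimum lies where -p + 3q = 147 and -7p + 7q = 121.
Solving simultaneously gives p = 333/7, q = 454/7.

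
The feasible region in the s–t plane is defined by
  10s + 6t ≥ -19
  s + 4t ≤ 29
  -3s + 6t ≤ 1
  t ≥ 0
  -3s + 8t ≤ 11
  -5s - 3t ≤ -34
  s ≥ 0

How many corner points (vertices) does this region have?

4

The feasible vertices (each the meet of two boundaries and inside every other half-plane) are:
  (85/9, 44/9)
  (29, 0)
  (67/13, 107/39)
  (34/5, 0)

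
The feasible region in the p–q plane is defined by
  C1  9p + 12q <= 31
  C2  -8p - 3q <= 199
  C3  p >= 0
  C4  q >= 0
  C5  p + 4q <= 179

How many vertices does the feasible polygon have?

3

Pairwise boundary intersections that survive every other constraint:
  (0, 31/12)
  (31/9, 0)
  (0, 0)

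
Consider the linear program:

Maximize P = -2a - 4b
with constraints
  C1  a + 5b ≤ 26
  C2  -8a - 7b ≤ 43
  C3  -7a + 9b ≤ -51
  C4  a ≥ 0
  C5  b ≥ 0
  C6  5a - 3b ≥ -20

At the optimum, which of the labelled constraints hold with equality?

Extreme points and P = -2a - 4b:
  (489/44, 131/44) → P = -751/22
  (26, 0) → P = -52
  (51/7, 0) → P = -102/7

The maximum is at (51/7, 0). Substituting into each constraint, equality holds for C3 and C5; the remaining constraints have slack.

C3 and C5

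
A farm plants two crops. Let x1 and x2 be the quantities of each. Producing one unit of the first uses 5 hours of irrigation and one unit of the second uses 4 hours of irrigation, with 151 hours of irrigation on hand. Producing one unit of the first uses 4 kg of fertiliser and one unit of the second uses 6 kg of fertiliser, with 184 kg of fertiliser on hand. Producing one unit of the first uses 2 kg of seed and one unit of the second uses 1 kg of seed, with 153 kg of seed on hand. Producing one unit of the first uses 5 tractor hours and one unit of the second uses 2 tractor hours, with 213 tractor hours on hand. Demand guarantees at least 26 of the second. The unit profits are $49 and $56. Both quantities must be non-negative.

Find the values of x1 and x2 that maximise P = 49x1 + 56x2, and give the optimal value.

x1 = 7, x2 = 26, maximum P = 1799

Vertices and P = 49x1 + 56x2:
  (0, 92/3) → P = 5152/3
  (0, 26) → P = 1456
  (7, 26) → P = 1799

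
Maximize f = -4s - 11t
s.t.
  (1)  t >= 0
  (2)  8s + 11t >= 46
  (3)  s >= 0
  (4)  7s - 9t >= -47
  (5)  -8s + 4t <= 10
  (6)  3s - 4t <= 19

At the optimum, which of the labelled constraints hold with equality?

(1) and (2)

Vertices and f = -4s - 11t:
  (23/4, 0) → f = -23
  (19/3, 0) → f = -76/3
  (37/60, 56/15) → f = -653/15
  (49/22, 153/22) → f = -1879/22
The feasible region is unbounded (it extends along (9, 7), (4, 3)), but f strictly decreases along every unbounded feasible direction, so there is no improving ray and the maximum is attained at a vertex.

The maximum is at (23/4, 0). Substituting into each constraint, equality holds for (1) and (2); the remaining constraints have slack.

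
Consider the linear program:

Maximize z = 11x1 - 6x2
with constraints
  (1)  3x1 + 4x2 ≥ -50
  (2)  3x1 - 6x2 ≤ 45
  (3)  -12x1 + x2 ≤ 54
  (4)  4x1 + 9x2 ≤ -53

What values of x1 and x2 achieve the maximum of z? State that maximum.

The binding constraints are 3x1 - 6x2 = 45 and 4x1 + 9x2 = -53.
Solving simultaneously gives x1 = 29/17, x2 = -113/17.

x1 = 29/17, x2 = -113/17, maximum z = 997/17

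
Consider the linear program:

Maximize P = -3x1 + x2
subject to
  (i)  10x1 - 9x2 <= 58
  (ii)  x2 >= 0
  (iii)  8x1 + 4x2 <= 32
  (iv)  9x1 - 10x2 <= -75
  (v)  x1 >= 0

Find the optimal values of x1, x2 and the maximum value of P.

Vertices and P = -3x1 + x2:
  (5/29, 222/29) → P = 207/29
  (0, 8) → P = 8
  (0, 15/2) → P = 15/2

At the optimal vertex, 8x1 + 4x2 = 32 and x1 = 0.
Solving simultaneously gives x1 = 0, x2 = 8.

x1 = 0, x2 = 8, maximum P = 8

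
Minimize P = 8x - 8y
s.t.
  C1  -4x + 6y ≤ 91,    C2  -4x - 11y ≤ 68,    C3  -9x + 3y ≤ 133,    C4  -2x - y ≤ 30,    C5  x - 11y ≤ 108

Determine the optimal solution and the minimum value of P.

x = -25/2, y = 41/6, minimum P = -464/3

Extreme points and P = 8x - 8y:
  (-25/2, 41/6) → P = -464/3
  (-131/9, -8/9) → P = -328/3
  (8, -100/11) → P = 1504/11
  (-223/15, -4/15) → P = -584/5
The feasible region is unbounded (it extends along (11, 1), (3, 2)), but P strictly increases along every unbounded feasible direction, so there is no improving ray and the minimum is attained at a vertex.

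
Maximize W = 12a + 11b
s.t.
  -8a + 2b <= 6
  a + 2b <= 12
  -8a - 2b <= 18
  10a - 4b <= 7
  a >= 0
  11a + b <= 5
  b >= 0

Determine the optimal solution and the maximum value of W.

Corner points and W = 12a + 11b:
  (0, 3) → W = 33
  (2/15, 53/15) → W = 607/15
  (0, 0) → W = 0
  (5/11, 0) → W = 60/11

At the optimal vertex, -8a + 2b = 6 and 11a + b = 5.
Solving simultaneously gives a = 2/15, b = 53/15.

a = 2/15, b = 53/15, maximum W = 607/15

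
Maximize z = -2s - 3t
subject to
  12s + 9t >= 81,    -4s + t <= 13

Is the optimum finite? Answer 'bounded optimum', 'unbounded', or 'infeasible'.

From the feasible point (-3/4, 10), moving in the direction (9, -12) keeps every constraint satisfied while z increases without bound.

unbounded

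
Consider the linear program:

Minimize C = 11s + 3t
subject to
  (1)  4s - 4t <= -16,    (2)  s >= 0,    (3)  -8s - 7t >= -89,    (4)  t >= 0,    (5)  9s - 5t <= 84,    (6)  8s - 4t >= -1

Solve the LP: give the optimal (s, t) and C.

Feasible corners and C = 11s + 3t:
  (61/15, 121/15) → C = 1034/15
  (15/4, 31/4) → C = 129/2
  (349/88, 90/11) → C = 5999/88

s = 15/4, t = 31/4, minimum C = 129/2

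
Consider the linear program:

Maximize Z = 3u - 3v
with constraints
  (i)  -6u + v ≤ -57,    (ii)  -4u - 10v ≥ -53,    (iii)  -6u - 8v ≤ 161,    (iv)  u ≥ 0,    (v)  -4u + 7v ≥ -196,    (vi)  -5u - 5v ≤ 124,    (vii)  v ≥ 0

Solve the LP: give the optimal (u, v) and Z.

Extreme points and Z = 3u - 3v:
  (623/64, 45/32) → Z = 1599/64
  (19/2, 0) → Z = 57/2
  (53/4, 0) → Z = 159/4

At the optimal vertex, -4u - 10v = -53 and v = 0.
Solving simultaneously gives u = 53/4, v = 0.

u = 53/4, v = 0, maximum Z = 159/4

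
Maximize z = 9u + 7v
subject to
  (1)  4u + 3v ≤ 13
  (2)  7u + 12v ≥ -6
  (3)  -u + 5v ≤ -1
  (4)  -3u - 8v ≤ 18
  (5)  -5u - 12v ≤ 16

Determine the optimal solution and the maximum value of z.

Feasible corners and z = 9u + 7v:
  (68/23, 9/23) → z = 675/23
  (68/11, -43/11) → z = 311/11
  (-18/47, -13/47) → z = -253/47
  (5, -41/12) → z = 253/12

u = 68/23, v = 9/23, maximum z = 675/23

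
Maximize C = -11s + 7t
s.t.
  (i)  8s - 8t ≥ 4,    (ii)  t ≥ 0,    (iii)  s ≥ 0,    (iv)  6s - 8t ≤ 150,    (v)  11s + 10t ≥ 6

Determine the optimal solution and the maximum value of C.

Extreme points and C = -11s + 7t:
  (11/21, 1/42) → C = -235/42
  (25, 0) → C = -275
  (6/11, 0) → C = -6
The feasible region is unbounded (it extends along (1, 1), (4, 3)), but C strictly decreases along every unbounded feasible direction, so there is no improving ray and the maximum is attained at a vertex.

The optimum lies where 8s - 8t = 4 and 11s + 10t = 6.
Solving simultaneously gives s = 11/21, t = 1/42.

s = 11/21, t = 1/42, maximum C = -235/42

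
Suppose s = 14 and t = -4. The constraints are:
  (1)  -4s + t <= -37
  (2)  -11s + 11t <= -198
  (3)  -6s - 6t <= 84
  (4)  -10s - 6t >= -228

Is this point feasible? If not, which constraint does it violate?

feasible

(1): -60 ≤ -37 ✓
(2): -198 ≤ -198 ✓
(3): -60 ≤ 84 ✓
(4): -116 ≥ -228 ✓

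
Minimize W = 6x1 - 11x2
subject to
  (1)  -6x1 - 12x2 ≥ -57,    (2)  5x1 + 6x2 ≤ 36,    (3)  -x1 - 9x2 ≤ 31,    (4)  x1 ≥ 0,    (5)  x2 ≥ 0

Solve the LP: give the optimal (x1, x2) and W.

Extreme points and W = 6x1 - 11x2:
  (15/4, 23/8) → W = -73/8
  (0, 19/4) → W = -209/4
  (36/5, 0) → W = 216/5
  (0, 0) → W = 0

At the optimal vertex, -6x1 - 12x2 = -57 and x1 = 0.
Solving simultaneously gives x1 = 0, x2 = 19/4.

x1 = 0, x2 = 19/4, minimum W = -209/4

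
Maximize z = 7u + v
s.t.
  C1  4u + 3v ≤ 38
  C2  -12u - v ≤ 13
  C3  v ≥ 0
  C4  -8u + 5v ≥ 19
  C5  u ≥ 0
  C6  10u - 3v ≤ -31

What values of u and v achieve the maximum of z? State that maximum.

Corner points and z = 7u + v:
  (0, 38/3) → z = 38/3
  (1/2, 12) → z = 31/2
  (0, 31/3) → z = 31/3

At the optimal vertex, 4u + 3v = 38 and 10u - 3v = -31.
Solving simultaneously gives u = 1/2, v = 12.

u = 1/2, v = 12, maximum z = 31/2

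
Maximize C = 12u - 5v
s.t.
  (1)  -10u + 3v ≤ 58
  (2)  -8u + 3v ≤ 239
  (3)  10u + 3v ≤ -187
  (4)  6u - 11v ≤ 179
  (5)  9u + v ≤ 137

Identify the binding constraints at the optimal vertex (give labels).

(3) and (4)

Vertices and C = 12u - 5v:
  (-49/4, -43/2) → C = -79/2
  (-1175/92, -1069/46) → C = -1705/46
  (-95/8, -91/4) → C = -115/4

The maximum is at (-95/8, -91/4). Substituting into each constraint, equality holds for (3) and (4); the remaining constraints have slack.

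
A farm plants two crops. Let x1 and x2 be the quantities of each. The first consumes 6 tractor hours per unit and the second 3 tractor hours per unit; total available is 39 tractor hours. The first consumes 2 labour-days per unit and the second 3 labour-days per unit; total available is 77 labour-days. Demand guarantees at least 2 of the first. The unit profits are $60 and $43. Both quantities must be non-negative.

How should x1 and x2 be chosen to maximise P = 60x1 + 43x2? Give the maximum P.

Extreme points and P = 60x1 + 43x2:
  (13/2, 0) → P = 390
  (2, 0) → P = 120
  (2, 9) → P = 507

The optimum lies where 6x1 + 3x2 = 39 and x1 = 2.
Solving simultaneously gives x1 = 2, x2 = 9.

x1 = 2, x2 = 9, maximum P = 507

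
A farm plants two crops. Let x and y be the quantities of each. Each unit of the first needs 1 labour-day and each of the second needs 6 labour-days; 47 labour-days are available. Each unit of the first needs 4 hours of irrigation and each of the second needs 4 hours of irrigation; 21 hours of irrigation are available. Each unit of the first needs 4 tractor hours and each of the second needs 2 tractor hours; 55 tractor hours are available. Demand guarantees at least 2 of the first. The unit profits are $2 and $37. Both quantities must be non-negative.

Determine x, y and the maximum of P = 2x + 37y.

x = 2, y = 13/4, maximum P = 497/4

Vertices and P = 2x + 37y:
  (21/4, 0) → P = 21/2
  (2, 0) → P = 4
  (2, 13/4) → P = 497/4

At the optimal vertex, 4x + 4y = 21 and x = 2.
Solving simultaneously gives x = 2, y = 13/4.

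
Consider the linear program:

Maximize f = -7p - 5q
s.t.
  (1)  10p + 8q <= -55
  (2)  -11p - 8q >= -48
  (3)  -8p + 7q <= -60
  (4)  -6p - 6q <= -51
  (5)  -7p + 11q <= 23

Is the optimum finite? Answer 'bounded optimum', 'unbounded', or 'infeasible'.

infeasible

The boundaries 10p + 8q = -55 and -11p - 8q = -48 meet at (103, -1085/8), but that point violates -6p - 6q ≤ -51. Every candidate vertex is excluded by some other constraint, so the feasible region is empty.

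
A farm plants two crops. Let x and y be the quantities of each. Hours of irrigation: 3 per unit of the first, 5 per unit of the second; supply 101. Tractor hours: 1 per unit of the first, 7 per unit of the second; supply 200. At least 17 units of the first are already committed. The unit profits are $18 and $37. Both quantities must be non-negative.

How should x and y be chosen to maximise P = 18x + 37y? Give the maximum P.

Feasible corners and P = 18x + 37y:
  (101/3, 0) → P = 606
  (17, 0) → P = 306
  (17, 10) → P = 676

The optimum lies where 3x + 5y = 101 and x = 17.
Solving simultaneously gives x = 17, y = 10.

x = 17, y = 10, maximum P = 676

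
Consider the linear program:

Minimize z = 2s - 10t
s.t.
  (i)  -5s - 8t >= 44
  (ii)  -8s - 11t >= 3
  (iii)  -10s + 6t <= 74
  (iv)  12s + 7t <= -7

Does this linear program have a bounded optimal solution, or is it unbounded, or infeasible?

Extreme points and z = 2s - 10t:
  (-428/55, -7/11) → z = -46/5
  (252/61, -493/61) → z = 5434/61
The feasible region has finitely many vertices and no improving ray; the minimum is -46/5 at (-428/55, -7/11).

bounded optimum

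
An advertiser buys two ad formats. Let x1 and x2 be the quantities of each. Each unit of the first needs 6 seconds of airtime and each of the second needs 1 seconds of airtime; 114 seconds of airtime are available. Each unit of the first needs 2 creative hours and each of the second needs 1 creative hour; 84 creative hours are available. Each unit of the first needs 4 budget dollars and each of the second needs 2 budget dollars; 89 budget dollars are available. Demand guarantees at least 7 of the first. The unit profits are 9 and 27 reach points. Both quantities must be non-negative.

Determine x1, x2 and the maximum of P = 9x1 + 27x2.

Feasible corners and P = 9x1 + 27x2:
  (19, 0) → P = 171
  (7, 0) → P = 63
  (139/8, 39/4) → P = 3357/8
  (7, 61/2) → P = 1773/2

x1 = 7, x2 = 61/2, maximum P = 1773/2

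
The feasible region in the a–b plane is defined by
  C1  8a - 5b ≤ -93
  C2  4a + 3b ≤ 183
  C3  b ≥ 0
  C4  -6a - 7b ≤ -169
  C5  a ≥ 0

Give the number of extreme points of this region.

4

Intersecting each pair of boundary lines and keeping only the points that satisfy every inequality leaves:
  (159/11, 459/11)
  (97/43, 955/43)
  (0, 61)
  (0, 169/7)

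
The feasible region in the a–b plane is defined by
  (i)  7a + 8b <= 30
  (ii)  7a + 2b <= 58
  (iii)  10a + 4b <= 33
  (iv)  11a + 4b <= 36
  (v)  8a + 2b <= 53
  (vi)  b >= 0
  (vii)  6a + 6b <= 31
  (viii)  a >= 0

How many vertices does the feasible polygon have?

5

Of the 28 pairwise boundary intersections, those satisfying every inequality are:
  (36/13, 69/52)
  (0, 15/4)
  (3, 3/4)
  (36/11, 0)
  (0, 0)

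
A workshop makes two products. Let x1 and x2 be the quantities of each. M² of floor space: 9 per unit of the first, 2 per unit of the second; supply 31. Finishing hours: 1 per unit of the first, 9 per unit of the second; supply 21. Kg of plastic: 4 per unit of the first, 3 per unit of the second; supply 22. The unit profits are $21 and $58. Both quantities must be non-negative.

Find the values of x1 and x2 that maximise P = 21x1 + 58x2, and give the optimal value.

x1 = 3, x2 = 2, maximum P = 179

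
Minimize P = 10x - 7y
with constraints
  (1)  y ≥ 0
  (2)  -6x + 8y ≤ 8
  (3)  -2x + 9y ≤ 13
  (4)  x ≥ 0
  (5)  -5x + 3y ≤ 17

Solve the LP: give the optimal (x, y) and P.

The feasible region is unbounded (it extends along (9, 2), (1, 0)), but P strictly increases along every unbounded feasible direction, so there is no improving ray and the minimum is attained at a vertex.

x = 0, y = 1, minimum P = -7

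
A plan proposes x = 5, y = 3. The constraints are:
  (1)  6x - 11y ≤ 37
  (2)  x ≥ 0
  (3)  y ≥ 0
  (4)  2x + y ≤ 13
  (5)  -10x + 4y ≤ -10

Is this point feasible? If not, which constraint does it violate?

(1): -3 ≤ 37 ✓
(2): 5 ≥ 0 ✓
(3): 3 ≥ 0 ✓
(4): 13 ≤ 13 ✓
(5): -38 ≤ -10 ✓

feasible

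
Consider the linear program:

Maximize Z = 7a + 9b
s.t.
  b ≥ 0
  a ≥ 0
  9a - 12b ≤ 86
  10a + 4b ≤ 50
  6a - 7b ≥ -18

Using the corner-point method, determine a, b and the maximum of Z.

Corner points and Z = 7a + 9b:
  (0, 0) → Z = 0
  (5, 0) → Z = 35
  (0, 18/7) → Z = 162/7
  (139/47, 240/47) → Z = 3133/47

The binding constraints are 10a + 4b = 50 and 6a - 7b = -18.
Solving simultaneously gives a = 139/47, b = 240/47.

a = 139/47, b = 240/47, maximum Z = 3133/47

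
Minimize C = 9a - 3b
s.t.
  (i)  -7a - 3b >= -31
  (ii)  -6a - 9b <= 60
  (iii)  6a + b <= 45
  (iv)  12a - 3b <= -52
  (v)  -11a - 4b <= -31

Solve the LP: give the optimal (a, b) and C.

a = -31/5, b = 124/5, minimum C = -651/5

Extreme points and C = 9a - 3b:
  (-21/19, 736/57) → C = -925/19
  (-31/5, 124/5) → C = -651/5
  (-115/81, 944/81) → C = -1289/27

The optimum lies where -7a - 3b = -31 and -11a - 4b = -31.
Solving simultaneously gives a = -31/5, b = 124/5.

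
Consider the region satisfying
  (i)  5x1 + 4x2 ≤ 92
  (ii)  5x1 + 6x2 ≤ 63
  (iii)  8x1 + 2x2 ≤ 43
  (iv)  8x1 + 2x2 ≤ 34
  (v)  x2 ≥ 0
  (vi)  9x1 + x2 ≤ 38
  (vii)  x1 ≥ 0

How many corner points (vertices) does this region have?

5

Of the 20 pairwise boundary intersections, those satisfying every inequality are:
  (39/19, 167/19)
  (0, 21/2)
  (21/5, 1/5)
  (38/9, 0)
  (0, 0)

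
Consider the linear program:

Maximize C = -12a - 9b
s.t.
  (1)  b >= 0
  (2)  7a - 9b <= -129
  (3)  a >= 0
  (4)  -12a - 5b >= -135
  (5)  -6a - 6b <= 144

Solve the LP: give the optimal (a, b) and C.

a = 0, b = 43/3, maximum C = -129

Extreme points and C = -12a - 9b:
  (0, 43/3) → C = -129
  (570/143, 2493/143) → C = -29277/143
  (0, 27) → C = -243

The binding constraints are 7a - 9b = -129 and a = 0.
Solving simultaneously gives a = 0, b = 43/3.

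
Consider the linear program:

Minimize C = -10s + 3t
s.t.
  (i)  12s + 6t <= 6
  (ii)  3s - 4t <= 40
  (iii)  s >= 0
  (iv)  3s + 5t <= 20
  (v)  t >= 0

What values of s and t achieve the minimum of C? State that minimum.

At the optimal vertex, 12s + 6t = 6 and t = 0.
Solving simultaneously gives s = 1/2, t = 0.

s = 1/2, t = 0, minimum C = -5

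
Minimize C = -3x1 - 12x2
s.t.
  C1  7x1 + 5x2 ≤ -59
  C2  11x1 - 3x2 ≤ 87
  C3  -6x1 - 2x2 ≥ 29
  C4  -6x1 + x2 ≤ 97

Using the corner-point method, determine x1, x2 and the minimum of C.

At the optimal vertex, 7x1 + 5x2 = -59 and -6x1 + x2 = 97.
Solving simultaneously gives x1 = -544/37, x2 = 325/37.

x1 = -544/37, x2 = 325/37, minimum C = -2268/37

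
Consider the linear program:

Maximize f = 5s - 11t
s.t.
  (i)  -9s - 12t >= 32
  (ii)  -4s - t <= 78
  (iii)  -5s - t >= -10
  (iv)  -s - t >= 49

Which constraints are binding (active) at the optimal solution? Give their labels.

Feasible corners and f = 5s - 11t:
  (88, -430) → f = 5170
  (-29/3, -118/3) → f = 1153/3
  (59/4, -255/4) → f = 775

The maximum is at (88, -430). Substituting into each constraint, equality holds for (ii) and (iii); the remaining constraints have slack.

(ii) and (iii)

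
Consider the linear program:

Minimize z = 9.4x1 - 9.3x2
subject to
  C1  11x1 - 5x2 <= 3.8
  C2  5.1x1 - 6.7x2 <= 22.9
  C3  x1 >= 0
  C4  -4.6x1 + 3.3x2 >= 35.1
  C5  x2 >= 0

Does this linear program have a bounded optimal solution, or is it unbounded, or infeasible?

unbounded

From the feasible point (9402/665, 20179/665), moving in the direction (0, 1) keeps every constraint satisfied while z decreases without bound.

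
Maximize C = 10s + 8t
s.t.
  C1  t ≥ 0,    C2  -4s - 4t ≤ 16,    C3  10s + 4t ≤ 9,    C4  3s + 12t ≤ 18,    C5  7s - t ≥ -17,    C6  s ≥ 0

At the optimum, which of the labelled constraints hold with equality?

C3 and C4

Vertices and C = 10s + 8t:
  (9/10, 0) → C = 9
  (0, 0) → C = 0
  (1/3, 17/12) → C = 44/3
  (0, 3/2) → C = 12

The maximum is at (1/3, 17/12). Substituting into each constraint, equality holds for C3 and C4; the remaining constraints have slack.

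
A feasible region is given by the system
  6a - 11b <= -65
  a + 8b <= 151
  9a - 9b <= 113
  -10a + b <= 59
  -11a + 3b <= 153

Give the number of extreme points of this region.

3

Pairwise boundary intersections that survive every other constraint:
  (1141/59, 971/59)
  (-73/13, 37/13)
  (-107/27, 523/27)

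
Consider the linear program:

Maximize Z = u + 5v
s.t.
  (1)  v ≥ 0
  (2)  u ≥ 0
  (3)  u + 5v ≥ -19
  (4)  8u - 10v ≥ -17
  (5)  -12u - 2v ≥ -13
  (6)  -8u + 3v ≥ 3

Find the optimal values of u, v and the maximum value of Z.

Feasible corners and Z = u + 5v:
  (0, 17/10) → Z = 17/2
  (0, 1) → Z = 5
  (3/8, 2) → Z = 83/8

The binding constraints are 8u - 10v = -17 and -8u + 3v = 3.
Solving simultaneously gives u = 3/8, v = 2.

u = 3/8, v = 2, maximum Z = 83/8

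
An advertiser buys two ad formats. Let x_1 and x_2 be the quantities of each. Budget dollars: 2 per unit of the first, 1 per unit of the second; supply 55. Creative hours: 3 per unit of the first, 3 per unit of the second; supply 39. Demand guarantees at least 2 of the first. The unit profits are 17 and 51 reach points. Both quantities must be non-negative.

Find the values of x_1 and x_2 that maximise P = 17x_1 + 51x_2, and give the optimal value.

Vertices and P = 17x_1 + 51x_2:
  (13, 0) → P = 221
  (2, 0) → P = 34
  (2, 11) → P = 595

The optimum lies where 3x_1 + 3x_2 = 39 and x_1 = 2.
Solving simultaneously gives x_1 = 2, x_2 = 11.

x_1 = 2, x_2 = 11, maximum P = 595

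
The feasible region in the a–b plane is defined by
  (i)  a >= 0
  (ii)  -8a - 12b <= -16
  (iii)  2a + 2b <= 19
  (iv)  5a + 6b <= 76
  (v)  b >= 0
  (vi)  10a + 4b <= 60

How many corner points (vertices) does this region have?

5

Pairwise boundary intersections that survive every other constraint:
  (0, 4/3)
  (0, 19/2)
  (2, 0)
  (11/3, 35/6)
  (6, 0)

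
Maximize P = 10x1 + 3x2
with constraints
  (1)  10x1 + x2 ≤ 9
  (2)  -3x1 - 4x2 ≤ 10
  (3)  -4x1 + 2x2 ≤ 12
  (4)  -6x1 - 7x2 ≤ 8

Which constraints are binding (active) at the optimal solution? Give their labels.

Extreme points and P = 10x1 + 3x2:
  (1/4, 13/2) → P = 22
  (71/64, -67/32) → P = 77/16
  (-5/2, 1) → P = -22

The maximum is at (1/4, 13/2). Substituting into each constraint, equality holds for (1) and (3); the remaining constraints have slack.

(1) and (3)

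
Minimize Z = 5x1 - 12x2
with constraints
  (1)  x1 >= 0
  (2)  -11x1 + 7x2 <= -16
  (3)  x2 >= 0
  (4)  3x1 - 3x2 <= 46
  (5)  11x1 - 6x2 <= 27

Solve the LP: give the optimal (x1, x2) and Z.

Extreme points and Z = 5x1 - 12x2:
  (16/11, 0) → Z = 80/11
  (93/11, 11) → Z = -987/11
  (27/11, 0) → Z = 135/11

The optimum lies where -11x1 + 7x2 = -16 and 11x1 - 6x2 = 27.
Solving simultaneously gives x1 = 93/11, x2 = 11.

x1 = 93/11, x2 = 11, minimum Z = -987/11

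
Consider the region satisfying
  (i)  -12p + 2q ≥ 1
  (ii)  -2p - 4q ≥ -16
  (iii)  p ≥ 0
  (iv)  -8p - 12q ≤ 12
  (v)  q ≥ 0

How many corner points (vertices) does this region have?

The feasible vertices (each the meet of two boundaries and inside every other half-plane) are:
  (7/13, 97/26)
  (0, 1/2)
  (0, 4)

3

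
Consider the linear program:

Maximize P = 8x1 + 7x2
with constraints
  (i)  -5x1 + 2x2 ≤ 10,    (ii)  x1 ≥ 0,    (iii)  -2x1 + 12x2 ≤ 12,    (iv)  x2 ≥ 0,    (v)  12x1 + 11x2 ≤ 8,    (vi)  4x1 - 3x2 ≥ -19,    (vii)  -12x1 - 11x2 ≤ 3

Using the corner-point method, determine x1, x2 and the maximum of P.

The optimum lies where x2 = 0 and 12x1 + 11x2 = 8.
Solving simultaneously gives x1 = 2/3, x2 = 0.

x1 = 2/3, x2 = 0, maximum P = 16/3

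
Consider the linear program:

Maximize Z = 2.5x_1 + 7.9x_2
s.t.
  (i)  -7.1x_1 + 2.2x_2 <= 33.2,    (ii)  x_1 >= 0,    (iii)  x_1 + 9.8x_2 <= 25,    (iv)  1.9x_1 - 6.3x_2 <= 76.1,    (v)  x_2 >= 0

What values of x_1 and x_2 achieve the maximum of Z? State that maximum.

x_1 = 25, x_2 = 0, maximum Z = 62.5

The binding constraints are x_1 + 9.8x_2 = 25 and x_2 = 0.
Solving simultaneously gives x_1 = 25, x_2 = 0.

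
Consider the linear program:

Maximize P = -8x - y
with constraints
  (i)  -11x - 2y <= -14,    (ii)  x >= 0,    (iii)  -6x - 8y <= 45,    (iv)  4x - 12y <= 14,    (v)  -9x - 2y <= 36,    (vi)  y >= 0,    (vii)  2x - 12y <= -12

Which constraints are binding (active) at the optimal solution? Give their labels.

(i) and (ii)

Vertices and P = -8x - y:
  (0, 7) → P = -7
  (18/17, 20/17) → P = -164/17
  (13, 19/6) → P = -643/6
The feasible region is unbounded (it extends along (0, 1), (3, 1)), but P strictly decreases along every unbounded feasible direction, so there is no improving ray and the maximum is attained at a vertex.

The maximum is at (0, 7). Substituting into each constraint, equality holds for (i) and (ii); the remaining constraints have slack.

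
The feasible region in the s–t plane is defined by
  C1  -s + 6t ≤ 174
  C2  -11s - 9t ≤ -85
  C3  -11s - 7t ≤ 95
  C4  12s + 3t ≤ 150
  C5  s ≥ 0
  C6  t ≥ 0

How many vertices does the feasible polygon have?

5

Intersecting each pair of boundary lines and keeping only the points that satisfy every inequality leaves:
  (126/25, 746/25)
  (0, 29)
  (0, 85/9)
  (85/11, 0)
  (25/2, 0)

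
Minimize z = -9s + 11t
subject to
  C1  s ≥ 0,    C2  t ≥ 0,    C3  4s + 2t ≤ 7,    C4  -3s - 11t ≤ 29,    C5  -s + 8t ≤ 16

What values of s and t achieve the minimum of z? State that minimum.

s = 7/4, t = 0, minimum z = -63/4

Extreme points and z = -9s + 11t:
  (0, 0) → z = 0
  (0, 2) → z = 22
  (7/4, 0) → z = -63/4
  (12/17, 71/34) → z = 565/34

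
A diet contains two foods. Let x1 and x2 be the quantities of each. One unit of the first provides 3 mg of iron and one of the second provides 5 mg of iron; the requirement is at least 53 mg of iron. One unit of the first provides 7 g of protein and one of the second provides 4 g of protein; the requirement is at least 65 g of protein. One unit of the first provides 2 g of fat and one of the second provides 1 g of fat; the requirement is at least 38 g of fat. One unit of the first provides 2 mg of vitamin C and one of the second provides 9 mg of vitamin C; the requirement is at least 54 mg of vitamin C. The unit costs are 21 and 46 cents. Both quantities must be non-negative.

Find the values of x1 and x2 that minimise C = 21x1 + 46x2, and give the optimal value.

Feasible corners and C = 21x1 + 46x2:
  (0, 38) → C = 1748
  (27, 0) → C = 567
  (18, 2) → C = 470
The feasible region is unbounded (it extends along (0, 1), (1, 0)), but C strictly increases along every unbounded feasible direction, so there is no improving ray and the minimum is attained at a vertex.

x1 = 18, x2 = 2, minimum C = 470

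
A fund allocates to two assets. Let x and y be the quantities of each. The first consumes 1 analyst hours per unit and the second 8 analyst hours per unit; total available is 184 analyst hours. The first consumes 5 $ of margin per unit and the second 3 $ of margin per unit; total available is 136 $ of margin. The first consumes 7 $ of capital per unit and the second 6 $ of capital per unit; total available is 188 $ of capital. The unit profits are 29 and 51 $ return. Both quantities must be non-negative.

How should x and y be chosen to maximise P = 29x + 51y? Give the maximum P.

x = 8, y = 22, maximum P = 1354

Extreme points and P = 29x + 51y:
  (0, 0) → P = 0
  (0, 23) → P = 1173
  (188/7, 0) → P = 5452/7
  (8, 22) → P = 1354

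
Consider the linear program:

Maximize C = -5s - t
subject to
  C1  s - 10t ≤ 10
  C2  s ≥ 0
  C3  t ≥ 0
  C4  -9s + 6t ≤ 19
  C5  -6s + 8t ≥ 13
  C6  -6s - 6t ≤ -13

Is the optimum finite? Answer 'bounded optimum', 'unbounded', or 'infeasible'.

Feasible corners and C = -5s - t:
  (0, 19/6) → C = -19/6
  (0, 13/6) → C = -13/6
  (13/42, 13/7) → C = -143/42
The feasible region has finitely many vertices and no improving ray; the maximum is -13/6 at (0, 13/6).

bounded optimum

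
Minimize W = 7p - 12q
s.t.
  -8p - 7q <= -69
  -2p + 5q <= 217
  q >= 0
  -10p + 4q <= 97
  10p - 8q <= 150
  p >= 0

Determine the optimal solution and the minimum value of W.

At the optimal vertex, -2p + 5q = 217 and -10p + 4q = 97.
Solving simultaneously gives p = 383/42, q = 988/21.

p = 383/42, q = 988/21, minimum W = -21031/42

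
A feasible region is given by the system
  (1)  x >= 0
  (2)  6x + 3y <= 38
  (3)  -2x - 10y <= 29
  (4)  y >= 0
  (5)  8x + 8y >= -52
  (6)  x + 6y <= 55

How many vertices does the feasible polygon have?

4

Of the 15 pairwise boundary intersections, those satisfying every inequality are:
  (0, 0)
  (0, 55/6)
  (19/3, 0)
  (21/11, 292/33)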